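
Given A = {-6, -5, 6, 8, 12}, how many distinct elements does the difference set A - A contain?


A - A = {a - a' : a, a' ∈ A}; |A| = 5.
Bounds: 2|A|-1 ≤ |A - A| ≤ |A|² - |A| + 1, i.e. 9 ≤ |A - A| ≤ 21.
Note: 0 ∈ A - A always (from a - a). The set is symmetric: if d ∈ A - A then -d ∈ A - A.
Enumerate nonzero differences d = a - a' with a > a' (then include -d):
Positive differences: {1, 2, 4, 6, 11, 12, 13, 14, 17, 18}
Full difference set: {0} ∪ (positive diffs) ∪ (negative diffs).
|A - A| = 1 + 2·10 = 21 (matches direct enumeration: 21).

|A - A| = 21


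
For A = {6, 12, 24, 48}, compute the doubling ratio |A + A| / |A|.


|A| = 4.
Compute A + A by enumerating all 16 pairs.
A + A = {12, 18, 24, 30, 36, 48, 54, 60, 72, 96}, so |A + A| = 10.
K = |A + A| / |A| = 10/4 = 5/2 ≈ 2.5000.
Reference: AP of size 4 gives K = 7/4 ≈ 1.7500; a fully generic set of size 4 gives K ≈ 2.5000.

|A| = 4, |A + A| = 10, K = 10/4 = 5/2.


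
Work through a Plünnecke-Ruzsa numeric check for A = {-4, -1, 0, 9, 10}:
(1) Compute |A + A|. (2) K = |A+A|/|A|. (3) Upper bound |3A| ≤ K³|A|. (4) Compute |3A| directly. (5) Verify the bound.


|A| = 5.
Step 1: Compute A + A by enumerating all 25 pairs.
A + A = {-8, -5, -4, -2, -1, 0, 5, 6, 8, 9, 10, 18, 19, 20}, so |A + A| = 14.
Step 2: Doubling constant K = |A + A|/|A| = 14/5 = 14/5 ≈ 2.8000.
Step 3: Plünnecke-Ruzsa gives |3A| ≤ K³·|A| = (2.8000)³ · 5 ≈ 109.7600.
Step 4: Compute 3A = A + A + A directly by enumerating all triples (a,b,c) ∈ A³; |3A| = 30.
Step 5: Check 30 ≤ 109.7600? Yes ✓.

K = 14/5, Plünnecke-Ruzsa bound K³|A| ≈ 109.7600, |3A| = 30, inequality holds.


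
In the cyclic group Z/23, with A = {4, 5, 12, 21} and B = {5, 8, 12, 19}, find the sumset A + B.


Work in Z/23Z: reduce every sum a + b modulo 23.
Enumerate all 16 pairs:
a = 4: 4+5=9, 4+8=12, 4+12=16, 4+19=0
a = 5: 5+5=10, 5+8=13, 5+12=17, 5+19=1
a = 12: 12+5=17, 12+8=20, 12+12=1, 12+19=8
a = 21: 21+5=3, 21+8=6, 21+12=10, 21+19=17
Distinct residues collected: {0, 1, 3, 6, 8, 9, 10, 12, 13, 16, 17, 20}
|A + B| = 12 (out of 23 total residues).

A + B = {0, 1, 3, 6, 8, 9, 10, 12, 13, 16, 17, 20}


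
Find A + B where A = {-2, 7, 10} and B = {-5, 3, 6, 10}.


A + B = {a + b : a ∈ A, b ∈ B}.
Enumerate all |A|·|B| = 3·4 = 12 pairs (a, b) and collect distinct sums.
a = -2: -2+-5=-7, -2+3=1, -2+6=4, -2+10=8
a = 7: 7+-5=2, 7+3=10, 7+6=13, 7+10=17
a = 10: 10+-5=5, 10+3=13, 10+6=16, 10+10=20
Collecting distinct sums: A + B = {-7, 1, 2, 4, 5, 8, 10, 13, 16, 17, 20}
|A + B| = 11

A + B = {-7, 1, 2, 4, 5, 8, 10, 13, 16, 17, 20}


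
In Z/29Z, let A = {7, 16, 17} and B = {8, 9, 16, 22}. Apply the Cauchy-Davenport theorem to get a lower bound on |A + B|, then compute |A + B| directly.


Cauchy-Davenport: |A + B| ≥ min(p, |A| + |B| - 1) for A, B nonempty in Z/pZ.
|A| = 3, |B| = 4, p = 29.
CD lower bound = min(29, 3 + 4 - 1) = min(29, 6) = 6.
Compute A + B mod 29 directly:
a = 7: 7+8=15, 7+9=16, 7+16=23, 7+22=0
a = 16: 16+8=24, 16+9=25, 16+16=3, 16+22=9
a = 17: 17+8=25, 17+9=26, 17+16=4, 17+22=10
A + B = {0, 3, 4, 9, 10, 15, 16, 23, 24, 25, 26}, so |A + B| = 11.
Verify: 11 ≥ 6? Yes ✓.

CD lower bound = 6, actual |A + B| = 11.


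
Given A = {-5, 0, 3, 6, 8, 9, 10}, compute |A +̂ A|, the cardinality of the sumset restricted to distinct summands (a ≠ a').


Restricted sumset: A +̂ A = {a + a' : a ∈ A, a' ∈ A, a ≠ a'}.
Equivalently, take A + A and drop any sum 2a that is achievable ONLY as a + a for a ∈ A (i.e. sums representable only with equal summands).
Enumerate pairs (a, a') with a < a' (symmetric, so each unordered pair gives one sum; this covers all a ≠ a'):
  -5 + 0 = -5
  -5 + 3 = -2
  -5 + 6 = 1
  -5 + 8 = 3
  -5 + 9 = 4
  -5 + 10 = 5
  0 + 3 = 3
  0 + 6 = 6
  0 + 8 = 8
  0 + 9 = 9
  0 + 10 = 10
  3 + 6 = 9
  3 + 8 = 11
  3 + 9 = 12
  3 + 10 = 13
  6 + 8 = 14
  6 + 9 = 15
  6 + 10 = 16
  8 + 9 = 17
  8 + 10 = 18
  9 + 10 = 19
Collected distinct sums: {-5, -2, 1, 3, 4, 5, 6, 8, 9, 10, 11, 12, 13, 14, 15, 16, 17, 18, 19}
|A +̂ A| = 19
(Reference bound: |A +̂ A| ≥ 2|A| - 3 for |A| ≥ 2, with |A| = 7 giving ≥ 11.)

|A +̂ A| = 19


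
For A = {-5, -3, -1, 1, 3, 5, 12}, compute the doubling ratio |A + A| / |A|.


|A| = 7.
Compute A + A by enumerating all 49 pairs.
A + A = {-10, -8, -6, -4, -2, 0, 2, 4, 6, 7, 8, 9, 10, 11, 13, 15, 17, 24}, so |A + A| = 18.
K = |A + A| / |A| = 18/7 (already in lowest terms) ≈ 2.5714.
Reference: AP of size 7 gives K = 13/7 ≈ 1.8571; a fully generic set of size 7 gives K ≈ 4.0000.

|A| = 7, |A + A| = 18, K = 18/7.


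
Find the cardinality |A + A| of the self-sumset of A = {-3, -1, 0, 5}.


A + A = {a + a' : a, a' ∈ A}; |A| = 4.
General bounds: 2|A| - 1 ≤ |A + A| ≤ |A|(|A|+1)/2, i.e. 7 ≤ |A + A| ≤ 10.
Lower bound 2|A|-1 is attained iff A is an arithmetic progression.
Enumerate sums a + a' for a ≤ a' (symmetric, so this suffices):
a = -3: -3+-3=-6, -3+-1=-4, -3+0=-3, -3+5=2
a = -1: -1+-1=-2, -1+0=-1, -1+5=4
a = 0: 0+0=0, 0+5=5
a = 5: 5+5=10
Distinct sums: {-6, -4, -3, -2, -1, 0, 2, 4, 5, 10}
|A + A| = 10

|A + A| = 10


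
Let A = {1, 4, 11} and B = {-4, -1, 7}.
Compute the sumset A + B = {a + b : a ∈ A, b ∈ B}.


A + B = {a + b : a ∈ A, b ∈ B}.
Enumerate all |A|·|B| = 3·3 = 9 pairs (a, b) and collect distinct sums.
a = 1: 1+-4=-3, 1+-1=0, 1+7=8
a = 4: 4+-4=0, 4+-1=3, 4+7=11
a = 11: 11+-4=7, 11+-1=10, 11+7=18
Collecting distinct sums: A + B = {-3, 0, 3, 7, 8, 10, 11, 18}
|A + B| = 8

A + B = {-3, 0, 3, 7, 8, 10, 11, 18}


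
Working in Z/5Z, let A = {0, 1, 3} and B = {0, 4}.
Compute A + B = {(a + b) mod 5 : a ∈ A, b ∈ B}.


Work in Z/5Z: reduce every sum a + b modulo 5.
Enumerate all 6 pairs:
a = 0: 0+0=0, 0+4=4
a = 1: 1+0=1, 1+4=0
a = 3: 3+0=3, 3+4=2
Distinct residues collected: {0, 1, 2, 3, 4}
|A + B| = 5 (out of 5 total residues).

A + B = {0, 1, 2, 3, 4}


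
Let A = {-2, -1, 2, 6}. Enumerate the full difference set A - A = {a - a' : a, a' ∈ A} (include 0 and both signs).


A - A = {a - a' : a, a' ∈ A}.
Compute a - a' for each ordered pair (a, a'):
a = -2: -2--2=0, -2--1=-1, -2-2=-4, -2-6=-8
a = -1: -1--2=1, -1--1=0, -1-2=-3, -1-6=-7
a = 2: 2--2=4, 2--1=3, 2-2=0, 2-6=-4
a = 6: 6--2=8, 6--1=7, 6-2=4, 6-6=0
Collecting distinct values (and noting 0 appears from a-a):
A - A = {-8, -7, -4, -3, -1, 0, 1, 3, 4, 7, 8}
|A - A| = 11

A - A = {-8, -7, -4, -3, -1, 0, 1, 3, 4, 7, 8}


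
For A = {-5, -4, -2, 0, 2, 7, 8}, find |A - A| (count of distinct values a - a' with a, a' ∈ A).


A - A = {a - a' : a, a' ∈ A}; |A| = 7.
Bounds: 2|A|-1 ≤ |A - A| ≤ |A|² - |A| + 1, i.e. 13 ≤ |A - A| ≤ 43.
Note: 0 ∈ A - A always (from a - a). The set is symmetric: if d ∈ A - A then -d ∈ A - A.
Enumerate nonzero differences d = a - a' with a > a' (then include -d):
Positive differences: {1, 2, 3, 4, 5, 6, 7, 8, 9, 10, 11, 12, 13}
Full difference set: {0} ∪ (positive diffs) ∪ (negative diffs).
|A - A| = 1 + 2·13 = 27 (matches direct enumeration: 27).

|A - A| = 27


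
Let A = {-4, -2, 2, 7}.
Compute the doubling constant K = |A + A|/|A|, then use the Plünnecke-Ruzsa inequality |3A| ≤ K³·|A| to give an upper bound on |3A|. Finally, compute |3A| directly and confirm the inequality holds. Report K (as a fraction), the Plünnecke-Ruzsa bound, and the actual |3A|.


|A| = 4.
Step 1: Compute A + A by enumerating all 16 pairs.
A + A = {-8, -6, -4, -2, 0, 3, 4, 5, 9, 14}, so |A + A| = 10.
Step 2: Doubling constant K = |A + A|/|A| = 10/4 = 10/4 ≈ 2.5000.
Step 3: Plünnecke-Ruzsa gives |3A| ≤ K³·|A| = (2.5000)³ · 4 ≈ 62.5000.
Step 4: Compute 3A = A + A + A directly by enumerating all triples (a,b,c) ∈ A³; |3A| = 19.
Step 5: Check 19 ≤ 62.5000? Yes ✓.

K = 10/4, Plünnecke-Ruzsa bound K³|A| ≈ 62.5000, |3A| = 19, inequality holds.


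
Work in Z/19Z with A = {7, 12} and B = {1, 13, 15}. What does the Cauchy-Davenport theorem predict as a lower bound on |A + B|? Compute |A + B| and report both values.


Cauchy-Davenport: |A + B| ≥ min(p, |A| + |B| - 1) for A, B nonempty in Z/pZ.
|A| = 2, |B| = 3, p = 19.
CD lower bound = min(19, 2 + 3 - 1) = min(19, 4) = 4.
Compute A + B mod 19 directly:
a = 7: 7+1=8, 7+13=1, 7+15=3
a = 12: 12+1=13, 12+13=6, 12+15=8
A + B = {1, 3, 6, 8, 13}, so |A + B| = 5.
Verify: 5 ≥ 4? Yes ✓.

CD lower bound = 4, actual |A + B| = 5.


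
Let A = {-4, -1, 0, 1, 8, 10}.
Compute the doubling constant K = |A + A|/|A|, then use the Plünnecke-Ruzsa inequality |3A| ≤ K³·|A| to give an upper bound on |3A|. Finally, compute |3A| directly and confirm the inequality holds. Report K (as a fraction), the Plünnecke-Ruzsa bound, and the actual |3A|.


|A| = 6.
Step 1: Compute A + A by enumerating all 36 pairs.
A + A = {-8, -5, -4, -3, -2, -1, 0, 1, 2, 4, 6, 7, 8, 9, 10, 11, 16, 18, 20}, so |A + A| = 19.
Step 2: Doubling constant K = |A + A|/|A| = 19/6 = 19/6 ≈ 3.1667.
Step 3: Plünnecke-Ruzsa gives |3A| ≤ K³·|A| = (3.1667)³ · 6 ≈ 190.5278.
Step 4: Compute 3A = A + A + A directly by enumerating all triples (a,b,c) ∈ A³; |3A| = 35.
Step 5: Check 35 ≤ 190.5278? Yes ✓.

K = 19/6, Plünnecke-Ruzsa bound K³|A| ≈ 190.5278, |3A| = 35, inequality holds.


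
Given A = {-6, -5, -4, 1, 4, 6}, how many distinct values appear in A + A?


A + A = {a + a' : a, a' ∈ A}; |A| = 6.
General bounds: 2|A| - 1 ≤ |A + A| ≤ |A|(|A|+1)/2, i.e. 11 ≤ |A + A| ≤ 21.
Lower bound 2|A|-1 is attained iff A is an arithmetic progression.
Enumerate sums a + a' for a ≤ a' (symmetric, so this suffices):
a = -6: -6+-6=-12, -6+-5=-11, -6+-4=-10, -6+1=-5, -6+4=-2, -6+6=0
a = -5: -5+-5=-10, -5+-4=-9, -5+1=-4, -5+4=-1, -5+6=1
a = -4: -4+-4=-8, -4+1=-3, -4+4=0, -4+6=2
a = 1: 1+1=2, 1+4=5, 1+6=7
a = 4: 4+4=8, 4+6=10
a = 6: 6+6=12
Distinct sums: {-12, -11, -10, -9, -8, -5, -4, -3, -2, -1, 0, 1, 2, 5, 7, 8, 10, 12}
|A + A| = 18

|A + A| = 18


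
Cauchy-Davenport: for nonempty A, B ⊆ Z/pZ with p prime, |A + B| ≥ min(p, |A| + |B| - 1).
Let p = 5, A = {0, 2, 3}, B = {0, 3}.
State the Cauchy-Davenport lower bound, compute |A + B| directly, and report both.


Cauchy-Davenport: |A + B| ≥ min(p, |A| + |B| - 1) for A, B nonempty in Z/pZ.
|A| = 3, |B| = 2, p = 5.
CD lower bound = min(5, 3 + 2 - 1) = min(5, 4) = 4.
Compute A + B mod 5 directly:
a = 0: 0+0=0, 0+3=3
a = 2: 2+0=2, 2+3=0
a = 3: 3+0=3, 3+3=1
A + B = {0, 1, 2, 3}, so |A + B| = 4.
Verify: 4 ≥ 4? Yes ✓.

CD lower bound = 4, actual |A + B| = 4.


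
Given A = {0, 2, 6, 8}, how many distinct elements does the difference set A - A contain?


A - A = {a - a' : a, a' ∈ A}; |A| = 4.
Bounds: 2|A|-1 ≤ |A - A| ≤ |A|² - |A| + 1, i.e. 7 ≤ |A - A| ≤ 13.
Note: 0 ∈ A - A always (from a - a). The set is symmetric: if d ∈ A - A then -d ∈ A - A.
Enumerate nonzero differences d = a - a' with a > a' (then include -d):
Positive differences: {2, 4, 6, 8}
Full difference set: {0} ∪ (positive diffs) ∪ (negative diffs).
|A - A| = 1 + 2·4 = 9 (matches direct enumeration: 9).

|A - A| = 9


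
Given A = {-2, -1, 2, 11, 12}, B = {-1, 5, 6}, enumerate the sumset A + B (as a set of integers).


A + B = {a + b : a ∈ A, b ∈ B}.
Enumerate all |A|·|B| = 5·3 = 15 pairs (a, b) and collect distinct sums.
a = -2: -2+-1=-3, -2+5=3, -2+6=4
a = -1: -1+-1=-2, -1+5=4, -1+6=5
a = 2: 2+-1=1, 2+5=7, 2+6=8
a = 11: 11+-1=10, 11+5=16, 11+6=17
a = 12: 12+-1=11, 12+5=17, 12+6=18
Collecting distinct sums: A + B = {-3, -2, 1, 3, 4, 5, 7, 8, 10, 11, 16, 17, 18}
|A + B| = 13

A + B = {-3, -2, 1, 3, 4, 5, 7, 8, 10, 11, 16, 17, 18}


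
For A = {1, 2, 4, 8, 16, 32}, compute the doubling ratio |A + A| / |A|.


|A| = 6.
Compute A + A by enumerating all 36 pairs.
A + A = {2, 3, 4, 5, 6, 8, 9, 10, 12, 16, 17, 18, 20, 24, 32, 33, 34, 36, 40, 48, 64}, so |A + A| = 21.
K = |A + A| / |A| = 21/6 = 7/2 ≈ 3.5000.
Reference: AP of size 6 gives K = 11/6 ≈ 1.8333; a fully generic set of size 6 gives K ≈ 3.5000.

|A| = 6, |A + A| = 21, K = 21/6 = 7/2.


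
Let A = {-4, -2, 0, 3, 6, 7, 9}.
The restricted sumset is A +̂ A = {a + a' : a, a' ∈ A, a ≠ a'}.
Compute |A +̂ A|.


Restricted sumset: A +̂ A = {a + a' : a ∈ A, a' ∈ A, a ≠ a'}.
Equivalently, take A + A and drop any sum 2a that is achievable ONLY as a + a for a ∈ A (i.e. sums representable only with equal summands).
Enumerate pairs (a, a') with a < a' (symmetric, so each unordered pair gives one sum; this covers all a ≠ a'):
  -4 + -2 = -6
  -4 + 0 = -4
  -4 + 3 = -1
  -4 + 6 = 2
  -4 + 7 = 3
  -4 + 9 = 5
  -2 + 0 = -2
  -2 + 3 = 1
  -2 + 6 = 4
  -2 + 7 = 5
  -2 + 9 = 7
  0 + 3 = 3
  0 + 6 = 6
  0 + 7 = 7
  0 + 9 = 9
  3 + 6 = 9
  3 + 7 = 10
  3 + 9 = 12
  6 + 7 = 13
  6 + 9 = 15
  7 + 9 = 16
Collected distinct sums: {-6, -4, -2, -1, 1, 2, 3, 4, 5, 6, 7, 9, 10, 12, 13, 15, 16}
|A +̂ A| = 17
(Reference bound: |A +̂ A| ≥ 2|A| - 3 for |A| ≥ 2, with |A| = 7 giving ≥ 11.)

|A +̂ A| = 17


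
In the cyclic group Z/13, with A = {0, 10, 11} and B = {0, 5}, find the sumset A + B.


Work in Z/13Z: reduce every sum a + b modulo 13.
Enumerate all 6 pairs:
a = 0: 0+0=0, 0+5=5
a = 10: 10+0=10, 10+5=2
a = 11: 11+0=11, 11+5=3
Distinct residues collected: {0, 2, 3, 5, 10, 11}
|A + B| = 6 (out of 13 total residues).

A + B = {0, 2, 3, 5, 10, 11}


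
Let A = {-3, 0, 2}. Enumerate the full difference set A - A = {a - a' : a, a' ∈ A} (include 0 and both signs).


A - A = {a - a' : a, a' ∈ A}.
Compute a - a' for each ordered pair (a, a'):
a = -3: -3--3=0, -3-0=-3, -3-2=-5
a = 0: 0--3=3, 0-0=0, 0-2=-2
a = 2: 2--3=5, 2-0=2, 2-2=0
Collecting distinct values (and noting 0 appears from a-a):
A - A = {-5, -3, -2, 0, 2, 3, 5}
|A - A| = 7

A - A = {-5, -3, -2, 0, 2, 3, 5}


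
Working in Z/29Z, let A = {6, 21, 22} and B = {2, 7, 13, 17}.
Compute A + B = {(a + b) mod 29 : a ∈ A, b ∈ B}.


Work in Z/29Z: reduce every sum a + b modulo 29.
Enumerate all 12 pairs:
a = 6: 6+2=8, 6+7=13, 6+13=19, 6+17=23
a = 21: 21+2=23, 21+7=28, 21+13=5, 21+17=9
a = 22: 22+2=24, 22+7=0, 22+13=6, 22+17=10
Distinct residues collected: {0, 5, 6, 8, 9, 10, 13, 19, 23, 24, 28}
|A + B| = 11 (out of 29 total residues).

A + B = {0, 5, 6, 8, 9, 10, 13, 19, 23, 24, 28}


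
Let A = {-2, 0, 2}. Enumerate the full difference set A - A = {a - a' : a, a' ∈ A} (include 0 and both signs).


A - A = {a - a' : a, a' ∈ A}.
Compute a - a' for each ordered pair (a, a'):
a = -2: -2--2=0, -2-0=-2, -2-2=-4
a = 0: 0--2=2, 0-0=0, 0-2=-2
a = 2: 2--2=4, 2-0=2, 2-2=0
Collecting distinct values (and noting 0 appears from a-a):
A - A = {-4, -2, 0, 2, 4}
|A - A| = 5

A - A = {-4, -2, 0, 2, 4}


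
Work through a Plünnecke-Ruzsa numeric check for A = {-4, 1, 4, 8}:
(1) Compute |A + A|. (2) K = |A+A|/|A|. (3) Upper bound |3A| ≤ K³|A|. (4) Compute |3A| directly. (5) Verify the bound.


|A| = 4.
Step 1: Compute A + A by enumerating all 16 pairs.
A + A = {-8, -3, 0, 2, 4, 5, 8, 9, 12, 16}, so |A + A| = 10.
Step 2: Doubling constant K = |A + A|/|A| = 10/4 = 10/4 ≈ 2.5000.
Step 3: Plünnecke-Ruzsa gives |3A| ≤ K³·|A| = (2.5000)³ · 4 ≈ 62.5000.
Step 4: Compute 3A = A + A + A directly by enumerating all triples (a,b,c) ∈ A³; |3A| = 19.
Step 5: Check 19 ≤ 62.5000? Yes ✓.

K = 10/4, Plünnecke-Ruzsa bound K³|A| ≈ 62.5000, |3A| = 19, inequality holds.


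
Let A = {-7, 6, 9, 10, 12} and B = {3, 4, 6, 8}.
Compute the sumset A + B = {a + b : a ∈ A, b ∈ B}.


A + B = {a + b : a ∈ A, b ∈ B}.
Enumerate all |A|·|B| = 5·4 = 20 pairs (a, b) and collect distinct sums.
a = -7: -7+3=-4, -7+4=-3, -7+6=-1, -7+8=1
a = 6: 6+3=9, 6+4=10, 6+6=12, 6+8=14
a = 9: 9+3=12, 9+4=13, 9+6=15, 9+8=17
a = 10: 10+3=13, 10+4=14, 10+6=16, 10+8=18
a = 12: 12+3=15, 12+4=16, 12+6=18, 12+8=20
Collecting distinct sums: A + B = {-4, -3, -1, 1, 9, 10, 12, 13, 14, 15, 16, 17, 18, 20}
|A + B| = 14

A + B = {-4, -3, -1, 1, 9, 10, 12, 13, 14, 15, 16, 17, 18, 20}


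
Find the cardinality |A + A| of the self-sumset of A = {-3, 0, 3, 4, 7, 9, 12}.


A + A = {a + a' : a, a' ∈ A}; |A| = 7.
General bounds: 2|A| - 1 ≤ |A + A| ≤ |A|(|A|+1)/2, i.e. 13 ≤ |A + A| ≤ 28.
Lower bound 2|A|-1 is attained iff A is an arithmetic progression.
Enumerate sums a + a' for a ≤ a' (symmetric, so this suffices):
a = -3: -3+-3=-6, -3+0=-3, -3+3=0, -3+4=1, -3+7=4, -3+9=6, -3+12=9
a = 0: 0+0=0, 0+3=3, 0+4=4, 0+7=7, 0+9=9, 0+12=12
a = 3: 3+3=6, 3+4=7, 3+7=10, 3+9=12, 3+12=15
a = 4: 4+4=8, 4+7=11, 4+9=13, 4+12=16
a = 7: 7+7=14, 7+9=16, 7+12=19
a = 9: 9+9=18, 9+12=21
a = 12: 12+12=24
Distinct sums: {-6, -3, 0, 1, 3, 4, 6, 7, 8, 9, 10, 11, 12, 13, 14, 15, 16, 18, 19, 21, 24}
|A + A| = 21

|A + A| = 21


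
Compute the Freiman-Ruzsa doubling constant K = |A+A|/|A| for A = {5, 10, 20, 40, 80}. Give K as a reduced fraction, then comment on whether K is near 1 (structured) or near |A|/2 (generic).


|A| = 5.
Compute A + A by enumerating all 25 pairs.
A + A = {10, 15, 20, 25, 30, 40, 45, 50, 60, 80, 85, 90, 100, 120, 160}, so |A + A| = 15.
K = |A + A| / |A| = 15/5 = 3/1 ≈ 3.0000.
Reference: AP of size 5 gives K = 9/5 ≈ 1.8000; a fully generic set of size 5 gives K ≈ 3.0000.

|A| = 5, |A + A| = 15, K = 15/5 = 3/1.


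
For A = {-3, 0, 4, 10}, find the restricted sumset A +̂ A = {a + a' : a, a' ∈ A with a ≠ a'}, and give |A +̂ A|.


Restricted sumset: A +̂ A = {a + a' : a ∈ A, a' ∈ A, a ≠ a'}.
Equivalently, take A + A and drop any sum 2a that is achievable ONLY as a + a for a ∈ A (i.e. sums representable only with equal summands).
Enumerate pairs (a, a') with a < a' (symmetric, so each unordered pair gives one sum; this covers all a ≠ a'):
  -3 + 0 = -3
  -3 + 4 = 1
  -3 + 10 = 7
  0 + 4 = 4
  0 + 10 = 10
  4 + 10 = 14
Collected distinct sums: {-3, 1, 4, 7, 10, 14}
|A +̂ A| = 6
(Reference bound: |A +̂ A| ≥ 2|A| - 3 for |A| ≥ 2, with |A| = 4 giving ≥ 5.)

|A +̂ A| = 6


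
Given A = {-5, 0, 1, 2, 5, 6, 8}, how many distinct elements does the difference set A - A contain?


A - A = {a - a' : a, a' ∈ A}; |A| = 7.
Bounds: 2|A|-1 ≤ |A - A| ≤ |A|² - |A| + 1, i.e. 13 ≤ |A - A| ≤ 43.
Note: 0 ∈ A - A always (from a - a). The set is symmetric: if d ∈ A - A then -d ∈ A - A.
Enumerate nonzero differences d = a - a' with a > a' (then include -d):
Positive differences: {1, 2, 3, 4, 5, 6, 7, 8, 10, 11, 13}
Full difference set: {0} ∪ (positive diffs) ∪ (negative diffs).
|A - A| = 1 + 2·11 = 23 (matches direct enumeration: 23).

|A - A| = 23


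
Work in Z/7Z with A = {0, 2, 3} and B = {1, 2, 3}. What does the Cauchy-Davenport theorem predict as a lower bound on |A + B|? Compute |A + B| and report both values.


Cauchy-Davenport: |A + B| ≥ min(p, |A| + |B| - 1) for A, B nonempty in Z/pZ.
|A| = 3, |B| = 3, p = 7.
CD lower bound = min(7, 3 + 3 - 1) = min(7, 5) = 5.
Compute A + B mod 7 directly:
a = 0: 0+1=1, 0+2=2, 0+3=3
a = 2: 2+1=3, 2+2=4, 2+3=5
a = 3: 3+1=4, 3+2=5, 3+3=6
A + B = {1, 2, 3, 4, 5, 6}, so |A + B| = 6.
Verify: 6 ≥ 5? Yes ✓.

CD lower bound = 5, actual |A + B| = 6.


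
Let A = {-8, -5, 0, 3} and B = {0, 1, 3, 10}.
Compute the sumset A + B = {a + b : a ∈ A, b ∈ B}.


A + B = {a + b : a ∈ A, b ∈ B}.
Enumerate all |A|·|B| = 4·4 = 16 pairs (a, b) and collect distinct sums.
a = -8: -8+0=-8, -8+1=-7, -8+3=-5, -8+10=2
a = -5: -5+0=-5, -5+1=-4, -5+3=-2, -5+10=5
a = 0: 0+0=0, 0+1=1, 0+3=3, 0+10=10
a = 3: 3+0=3, 3+1=4, 3+3=6, 3+10=13
Collecting distinct sums: A + B = {-8, -7, -5, -4, -2, 0, 1, 2, 3, 4, 5, 6, 10, 13}
|A + B| = 14

A + B = {-8, -7, -5, -4, -2, 0, 1, 2, 3, 4, 5, 6, 10, 13}


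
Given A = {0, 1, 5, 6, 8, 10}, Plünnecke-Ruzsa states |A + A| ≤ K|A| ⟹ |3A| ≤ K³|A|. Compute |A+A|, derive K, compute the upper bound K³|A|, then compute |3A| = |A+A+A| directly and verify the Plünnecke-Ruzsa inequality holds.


|A| = 6.
Step 1: Compute A + A by enumerating all 36 pairs.
A + A = {0, 1, 2, 5, 6, 7, 8, 9, 10, 11, 12, 13, 14, 15, 16, 18, 20}, so |A + A| = 17.
Step 2: Doubling constant K = |A + A|/|A| = 17/6 = 17/6 ≈ 2.8333.
Step 3: Plünnecke-Ruzsa gives |3A| ≤ K³·|A| = (2.8333)³ · 6 ≈ 136.4722.
Step 4: Compute 3A = A + A + A directly by enumerating all triples (a,b,c) ∈ A³; |3A| = 28.
Step 5: Check 28 ≤ 136.4722? Yes ✓.

K = 17/6, Plünnecke-Ruzsa bound K³|A| ≈ 136.4722, |3A| = 28, inequality holds.


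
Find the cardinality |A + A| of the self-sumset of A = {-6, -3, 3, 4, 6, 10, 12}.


A + A = {a + a' : a, a' ∈ A}; |A| = 7.
General bounds: 2|A| - 1 ≤ |A + A| ≤ |A|(|A|+1)/2, i.e. 13 ≤ |A + A| ≤ 28.
Lower bound 2|A|-1 is attained iff A is an arithmetic progression.
Enumerate sums a + a' for a ≤ a' (symmetric, so this suffices):
a = -6: -6+-6=-12, -6+-3=-9, -6+3=-3, -6+4=-2, -6+6=0, -6+10=4, -6+12=6
a = -3: -3+-3=-6, -3+3=0, -3+4=1, -3+6=3, -3+10=7, -3+12=9
a = 3: 3+3=6, 3+4=7, 3+6=9, 3+10=13, 3+12=15
a = 4: 4+4=8, 4+6=10, 4+10=14, 4+12=16
a = 6: 6+6=12, 6+10=16, 6+12=18
a = 10: 10+10=20, 10+12=22
a = 12: 12+12=24
Distinct sums: {-12, -9, -6, -3, -2, 0, 1, 3, 4, 6, 7, 8, 9, 10, 12, 13, 14, 15, 16, 18, 20, 22, 24}
|A + A| = 23

|A + A| = 23


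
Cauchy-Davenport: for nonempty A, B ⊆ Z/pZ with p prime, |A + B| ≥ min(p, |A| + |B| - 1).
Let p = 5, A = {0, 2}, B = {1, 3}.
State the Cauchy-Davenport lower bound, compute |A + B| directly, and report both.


Cauchy-Davenport: |A + B| ≥ min(p, |A| + |B| - 1) for A, B nonempty in Z/pZ.
|A| = 2, |B| = 2, p = 5.
CD lower bound = min(5, 2 + 2 - 1) = min(5, 3) = 3.
Compute A + B mod 5 directly:
a = 0: 0+1=1, 0+3=3
a = 2: 2+1=3, 2+3=0
A + B = {0, 1, 3}, so |A + B| = 3.
Verify: 3 ≥ 3? Yes ✓.

CD lower bound = 3, actual |A + B| = 3.


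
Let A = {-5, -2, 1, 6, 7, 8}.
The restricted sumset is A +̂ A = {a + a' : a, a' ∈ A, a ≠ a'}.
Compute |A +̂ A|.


Restricted sumset: A +̂ A = {a + a' : a ∈ A, a' ∈ A, a ≠ a'}.
Equivalently, take A + A and drop any sum 2a that is achievable ONLY as a + a for a ∈ A (i.e. sums representable only with equal summands).
Enumerate pairs (a, a') with a < a' (symmetric, so each unordered pair gives one sum; this covers all a ≠ a'):
  -5 + -2 = -7
  -5 + 1 = -4
  -5 + 6 = 1
  -5 + 7 = 2
  -5 + 8 = 3
  -2 + 1 = -1
  -2 + 6 = 4
  -2 + 7 = 5
  -2 + 8 = 6
  1 + 6 = 7
  1 + 7 = 8
  1 + 8 = 9
  6 + 7 = 13
  6 + 8 = 14
  7 + 8 = 15
Collected distinct sums: {-7, -4, -1, 1, 2, 3, 4, 5, 6, 7, 8, 9, 13, 14, 15}
|A +̂ A| = 15
(Reference bound: |A +̂ A| ≥ 2|A| - 3 for |A| ≥ 2, with |A| = 6 giving ≥ 9.)

|A +̂ A| = 15


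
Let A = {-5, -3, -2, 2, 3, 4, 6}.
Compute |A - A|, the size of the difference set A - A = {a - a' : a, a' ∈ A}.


A - A = {a - a' : a, a' ∈ A}; |A| = 7.
Bounds: 2|A|-1 ≤ |A - A| ≤ |A|² - |A| + 1, i.e. 13 ≤ |A - A| ≤ 43.
Note: 0 ∈ A - A always (from a - a). The set is symmetric: if d ∈ A - A then -d ∈ A - A.
Enumerate nonzero differences d = a - a' with a > a' (then include -d):
Positive differences: {1, 2, 3, 4, 5, 6, 7, 8, 9, 11}
Full difference set: {0} ∪ (positive diffs) ∪ (negative diffs).
|A - A| = 1 + 2·10 = 21 (matches direct enumeration: 21).

|A - A| = 21


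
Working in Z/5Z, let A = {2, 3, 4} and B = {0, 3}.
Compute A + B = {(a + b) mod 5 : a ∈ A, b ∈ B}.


Work in Z/5Z: reduce every sum a + b modulo 5.
Enumerate all 6 pairs:
a = 2: 2+0=2, 2+3=0
a = 3: 3+0=3, 3+3=1
a = 4: 4+0=4, 4+3=2
Distinct residues collected: {0, 1, 2, 3, 4}
|A + B| = 5 (out of 5 total residues).

A + B = {0, 1, 2, 3, 4}


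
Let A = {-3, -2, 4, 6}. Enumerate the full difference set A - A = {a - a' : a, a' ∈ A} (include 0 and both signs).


A - A = {a - a' : a, a' ∈ A}.
Compute a - a' for each ordered pair (a, a'):
a = -3: -3--3=0, -3--2=-1, -3-4=-7, -3-6=-9
a = -2: -2--3=1, -2--2=0, -2-4=-6, -2-6=-8
a = 4: 4--3=7, 4--2=6, 4-4=0, 4-6=-2
a = 6: 6--3=9, 6--2=8, 6-4=2, 6-6=0
Collecting distinct values (and noting 0 appears from a-a):
A - A = {-9, -8, -7, -6, -2, -1, 0, 1, 2, 6, 7, 8, 9}
|A - A| = 13

A - A = {-9, -8, -7, -6, -2, -1, 0, 1, 2, 6, 7, 8, 9}


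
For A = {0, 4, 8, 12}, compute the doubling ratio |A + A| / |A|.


|A| = 4.
Compute A + A by enumerating all 16 pairs.
A + A = {0, 4, 8, 12, 16, 20, 24}, so |A + A| = 7.
K = |A + A| / |A| = 7/4 (already in lowest terms) ≈ 1.7500.
Reference: AP of size 4 gives K = 7/4 ≈ 1.7500; a fully generic set of size 4 gives K ≈ 2.5000.

|A| = 4, |A + A| = 7, K = 7/4.


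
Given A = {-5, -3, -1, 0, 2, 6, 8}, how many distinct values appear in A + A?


A + A = {a + a' : a, a' ∈ A}; |A| = 7.
General bounds: 2|A| - 1 ≤ |A + A| ≤ |A|(|A|+1)/2, i.e. 13 ≤ |A + A| ≤ 28.
Lower bound 2|A|-1 is attained iff A is an arithmetic progression.
Enumerate sums a + a' for a ≤ a' (symmetric, so this suffices):
a = -5: -5+-5=-10, -5+-3=-8, -5+-1=-6, -5+0=-5, -5+2=-3, -5+6=1, -5+8=3
a = -3: -3+-3=-6, -3+-1=-4, -3+0=-3, -3+2=-1, -3+6=3, -3+8=5
a = -1: -1+-1=-2, -1+0=-1, -1+2=1, -1+6=5, -1+8=7
a = 0: 0+0=0, 0+2=2, 0+6=6, 0+8=8
a = 2: 2+2=4, 2+6=8, 2+8=10
a = 6: 6+6=12, 6+8=14
a = 8: 8+8=16
Distinct sums: {-10, -8, -6, -5, -4, -3, -2, -1, 0, 1, 2, 3, 4, 5, 6, 7, 8, 10, 12, 14, 16}
|A + A| = 21

|A + A| = 21


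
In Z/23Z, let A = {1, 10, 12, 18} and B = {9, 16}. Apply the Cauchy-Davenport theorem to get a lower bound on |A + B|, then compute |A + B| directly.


Cauchy-Davenport: |A + B| ≥ min(p, |A| + |B| - 1) for A, B nonempty in Z/pZ.
|A| = 4, |B| = 2, p = 23.
CD lower bound = min(23, 4 + 2 - 1) = min(23, 5) = 5.
Compute A + B mod 23 directly:
a = 1: 1+9=10, 1+16=17
a = 10: 10+9=19, 10+16=3
a = 12: 12+9=21, 12+16=5
a = 18: 18+9=4, 18+16=11
A + B = {3, 4, 5, 10, 11, 17, 19, 21}, so |A + B| = 8.
Verify: 8 ≥ 5? Yes ✓.

CD lower bound = 5, actual |A + B| = 8.


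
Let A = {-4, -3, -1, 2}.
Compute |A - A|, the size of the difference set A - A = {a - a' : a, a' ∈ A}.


A - A = {a - a' : a, a' ∈ A}; |A| = 4.
Bounds: 2|A|-1 ≤ |A - A| ≤ |A|² - |A| + 1, i.e. 7 ≤ |A - A| ≤ 13.
Note: 0 ∈ A - A always (from a - a). The set is symmetric: if d ∈ A - A then -d ∈ A - A.
Enumerate nonzero differences d = a - a' with a > a' (then include -d):
Positive differences: {1, 2, 3, 5, 6}
Full difference set: {0} ∪ (positive diffs) ∪ (negative diffs).
|A - A| = 1 + 2·5 = 11 (matches direct enumeration: 11).

|A - A| = 11


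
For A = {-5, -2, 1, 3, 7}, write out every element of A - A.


A - A = {a - a' : a, a' ∈ A}.
Compute a - a' for each ordered pair (a, a'):
a = -5: -5--5=0, -5--2=-3, -5-1=-6, -5-3=-8, -5-7=-12
a = -2: -2--5=3, -2--2=0, -2-1=-3, -2-3=-5, -2-7=-9
a = 1: 1--5=6, 1--2=3, 1-1=0, 1-3=-2, 1-7=-6
a = 3: 3--5=8, 3--2=5, 3-1=2, 3-3=0, 3-7=-4
a = 7: 7--5=12, 7--2=9, 7-1=6, 7-3=4, 7-7=0
Collecting distinct values (and noting 0 appears from a-a):
A - A = {-12, -9, -8, -6, -5, -4, -3, -2, 0, 2, 3, 4, 5, 6, 8, 9, 12}
|A - A| = 17

A - A = {-12, -9, -8, -6, -5, -4, -3, -2, 0, 2, 3, 4, 5, 6, 8, 9, 12}


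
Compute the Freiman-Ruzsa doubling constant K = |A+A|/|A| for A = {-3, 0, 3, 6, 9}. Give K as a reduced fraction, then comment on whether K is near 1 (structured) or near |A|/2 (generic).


|A| = 5.
Compute A + A by enumerating all 25 pairs.
A + A = {-6, -3, 0, 3, 6, 9, 12, 15, 18}, so |A + A| = 9.
K = |A + A| / |A| = 9/5 (already in lowest terms) ≈ 1.8000.
Reference: AP of size 5 gives K = 9/5 ≈ 1.8000; a fully generic set of size 5 gives K ≈ 3.0000.

|A| = 5, |A + A| = 9, K = 9/5.


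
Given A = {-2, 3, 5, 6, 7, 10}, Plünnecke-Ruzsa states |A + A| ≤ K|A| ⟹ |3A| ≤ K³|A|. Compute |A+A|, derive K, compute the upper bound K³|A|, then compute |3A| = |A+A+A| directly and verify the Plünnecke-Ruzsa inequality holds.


|A| = 6.
Step 1: Compute A + A by enumerating all 36 pairs.
A + A = {-4, 1, 3, 4, 5, 6, 8, 9, 10, 11, 12, 13, 14, 15, 16, 17, 20}, so |A + A| = 17.
Step 2: Doubling constant K = |A + A|/|A| = 17/6 = 17/6 ≈ 2.8333.
Step 3: Plünnecke-Ruzsa gives |3A| ≤ K³·|A| = (2.8333)³ · 6 ≈ 136.4722.
Step 4: Compute 3A = A + A + A directly by enumerating all triples (a,b,c) ∈ A³; |3A| = 29.
Step 5: Check 29 ≤ 136.4722? Yes ✓.

K = 17/6, Plünnecke-Ruzsa bound K³|A| ≈ 136.4722, |3A| = 29, inequality holds.


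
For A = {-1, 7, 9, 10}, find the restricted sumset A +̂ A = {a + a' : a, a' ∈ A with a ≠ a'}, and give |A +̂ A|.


Restricted sumset: A +̂ A = {a + a' : a ∈ A, a' ∈ A, a ≠ a'}.
Equivalently, take A + A and drop any sum 2a that is achievable ONLY as a + a for a ∈ A (i.e. sums representable only with equal summands).
Enumerate pairs (a, a') with a < a' (symmetric, so each unordered pair gives one sum; this covers all a ≠ a'):
  -1 + 7 = 6
  -1 + 9 = 8
  -1 + 10 = 9
  7 + 9 = 16
  7 + 10 = 17
  9 + 10 = 19
Collected distinct sums: {6, 8, 9, 16, 17, 19}
|A +̂ A| = 6
(Reference bound: |A +̂ A| ≥ 2|A| - 3 for |A| ≥ 2, with |A| = 4 giving ≥ 5.)

|A +̂ A| = 6


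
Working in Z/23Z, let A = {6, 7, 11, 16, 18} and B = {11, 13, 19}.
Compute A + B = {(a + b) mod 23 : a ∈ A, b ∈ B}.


Work in Z/23Z: reduce every sum a + b modulo 23.
Enumerate all 15 pairs:
a = 6: 6+11=17, 6+13=19, 6+19=2
a = 7: 7+11=18, 7+13=20, 7+19=3
a = 11: 11+11=22, 11+13=1, 11+19=7
a = 16: 16+11=4, 16+13=6, 16+19=12
a = 18: 18+11=6, 18+13=8, 18+19=14
Distinct residues collected: {1, 2, 3, 4, 6, 7, 8, 12, 14, 17, 18, 19, 20, 22}
|A + B| = 14 (out of 23 total residues).

A + B = {1, 2, 3, 4, 6, 7, 8, 12, 14, 17, 18, 19, 20, 22}


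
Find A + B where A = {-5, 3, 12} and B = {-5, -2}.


A + B = {a + b : a ∈ A, b ∈ B}.
Enumerate all |A|·|B| = 3·2 = 6 pairs (a, b) and collect distinct sums.
a = -5: -5+-5=-10, -5+-2=-7
a = 3: 3+-5=-2, 3+-2=1
a = 12: 12+-5=7, 12+-2=10
Collecting distinct sums: A + B = {-10, -7, -2, 1, 7, 10}
|A + B| = 6

A + B = {-10, -7, -2, 1, 7, 10}


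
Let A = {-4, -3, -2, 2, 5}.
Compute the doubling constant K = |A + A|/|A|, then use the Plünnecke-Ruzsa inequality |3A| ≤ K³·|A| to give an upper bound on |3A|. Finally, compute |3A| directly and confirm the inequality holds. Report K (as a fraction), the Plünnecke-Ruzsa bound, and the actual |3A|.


|A| = 5.
Step 1: Compute A + A by enumerating all 25 pairs.
A + A = {-8, -7, -6, -5, -4, -2, -1, 0, 1, 2, 3, 4, 7, 10}, so |A + A| = 14.
Step 2: Doubling constant K = |A + A|/|A| = 14/5 = 14/5 ≈ 2.8000.
Step 3: Plünnecke-Ruzsa gives |3A| ≤ K³·|A| = (2.8000)³ · 5 ≈ 109.7600.
Step 4: Compute 3A = A + A + A directly by enumerating all triples (a,b,c) ∈ A³; |3A| = 24.
Step 5: Check 24 ≤ 109.7600? Yes ✓.

K = 14/5, Plünnecke-Ruzsa bound K³|A| ≈ 109.7600, |3A| = 24, inequality holds.


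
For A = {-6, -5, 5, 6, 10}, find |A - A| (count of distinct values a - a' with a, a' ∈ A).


A - A = {a - a' : a, a' ∈ A}; |A| = 5.
Bounds: 2|A|-1 ≤ |A - A| ≤ |A|² - |A| + 1, i.e. 9 ≤ |A - A| ≤ 21.
Note: 0 ∈ A - A always (from a - a). The set is symmetric: if d ∈ A - A then -d ∈ A - A.
Enumerate nonzero differences d = a - a' with a > a' (then include -d):
Positive differences: {1, 4, 5, 10, 11, 12, 15, 16}
Full difference set: {0} ∪ (positive diffs) ∪ (negative diffs).
|A - A| = 1 + 2·8 = 17 (matches direct enumeration: 17).

|A - A| = 17


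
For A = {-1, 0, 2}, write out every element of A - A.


A - A = {a - a' : a, a' ∈ A}.
Compute a - a' for each ordered pair (a, a'):
a = -1: -1--1=0, -1-0=-1, -1-2=-3
a = 0: 0--1=1, 0-0=0, 0-2=-2
a = 2: 2--1=3, 2-0=2, 2-2=0
Collecting distinct values (and noting 0 appears from a-a):
A - A = {-3, -2, -1, 0, 1, 2, 3}
|A - A| = 7

A - A = {-3, -2, -1, 0, 1, 2, 3}


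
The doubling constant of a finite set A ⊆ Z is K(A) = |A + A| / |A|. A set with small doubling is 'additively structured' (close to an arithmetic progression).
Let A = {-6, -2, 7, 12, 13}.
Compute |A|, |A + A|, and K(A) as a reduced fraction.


|A| = 5.
Compute A + A by enumerating all 25 pairs.
A + A = {-12, -8, -4, 1, 5, 6, 7, 10, 11, 14, 19, 20, 24, 25, 26}, so |A + A| = 15.
K = |A + A| / |A| = 15/5 = 3/1 ≈ 3.0000.
Reference: AP of size 5 gives K = 9/5 ≈ 1.8000; a fully generic set of size 5 gives K ≈ 3.0000.

|A| = 5, |A + A| = 15, K = 15/5 = 3/1.


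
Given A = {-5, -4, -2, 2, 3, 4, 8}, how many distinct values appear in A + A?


A + A = {a + a' : a, a' ∈ A}; |A| = 7.
General bounds: 2|A| - 1 ≤ |A + A| ≤ |A|(|A|+1)/2, i.e. 13 ≤ |A + A| ≤ 28.
Lower bound 2|A|-1 is attained iff A is an arithmetic progression.
Enumerate sums a + a' for a ≤ a' (symmetric, so this suffices):
a = -5: -5+-5=-10, -5+-4=-9, -5+-2=-7, -5+2=-3, -5+3=-2, -5+4=-1, -5+8=3
a = -4: -4+-4=-8, -4+-2=-6, -4+2=-2, -4+3=-1, -4+4=0, -4+8=4
a = -2: -2+-2=-4, -2+2=0, -2+3=1, -2+4=2, -2+8=6
a = 2: 2+2=4, 2+3=5, 2+4=6, 2+8=10
a = 3: 3+3=6, 3+4=7, 3+8=11
a = 4: 4+4=8, 4+8=12
a = 8: 8+8=16
Distinct sums: {-10, -9, -8, -7, -6, -4, -3, -2, -1, 0, 1, 2, 3, 4, 5, 6, 7, 8, 10, 11, 12, 16}
|A + A| = 22

|A + A| = 22


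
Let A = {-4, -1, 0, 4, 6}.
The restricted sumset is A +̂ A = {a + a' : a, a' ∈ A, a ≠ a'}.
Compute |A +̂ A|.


Restricted sumset: A +̂ A = {a + a' : a ∈ A, a' ∈ A, a ≠ a'}.
Equivalently, take A + A and drop any sum 2a that is achievable ONLY as a + a for a ∈ A (i.e. sums representable only with equal summands).
Enumerate pairs (a, a') with a < a' (symmetric, so each unordered pair gives one sum; this covers all a ≠ a'):
  -4 + -1 = -5
  -4 + 0 = -4
  -4 + 4 = 0
  -4 + 6 = 2
  -1 + 0 = -1
  -1 + 4 = 3
  -1 + 6 = 5
  0 + 4 = 4
  0 + 6 = 6
  4 + 6 = 10
Collected distinct sums: {-5, -4, -1, 0, 2, 3, 4, 5, 6, 10}
|A +̂ A| = 10
(Reference bound: |A +̂ A| ≥ 2|A| - 3 for |A| ≥ 2, with |A| = 5 giving ≥ 7.)

|A +̂ A| = 10


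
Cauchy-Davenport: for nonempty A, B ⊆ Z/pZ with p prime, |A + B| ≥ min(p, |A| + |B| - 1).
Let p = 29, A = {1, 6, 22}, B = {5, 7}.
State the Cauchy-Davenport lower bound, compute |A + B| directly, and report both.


Cauchy-Davenport: |A + B| ≥ min(p, |A| + |B| - 1) for A, B nonempty in Z/pZ.
|A| = 3, |B| = 2, p = 29.
CD lower bound = min(29, 3 + 2 - 1) = min(29, 4) = 4.
Compute A + B mod 29 directly:
a = 1: 1+5=6, 1+7=8
a = 6: 6+5=11, 6+7=13
a = 22: 22+5=27, 22+7=0
A + B = {0, 6, 8, 11, 13, 27}, so |A + B| = 6.
Verify: 6 ≥ 4? Yes ✓.

CD lower bound = 4, actual |A + B| = 6.


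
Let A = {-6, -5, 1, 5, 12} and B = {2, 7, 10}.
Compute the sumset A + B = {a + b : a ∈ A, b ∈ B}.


A + B = {a + b : a ∈ A, b ∈ B}.
Enumerate all |A|·|B| = 5·3 = 15 pairs (a, b) and collect distinct sums.
a = -6: -6+2=-4, -6+7=1, -6+10=4
a = -5: -5+2=-3, -5+7=2, -5+10=5
a = 1: 1+2=3, 1+7=8, 1+10=11
a = 5: 5+2=7, 5+7=12, 5+10=15
a = 12: 12+2=14, 12+7=19, 12+10=22
Collecting distinct sums: A + B = {-4, -3, 1, 2, 3, 4, 5, 7, 8, 11, 12, 14, 15, 19, 22}
|A + B| = 15

A + B = {-4, -3, 1, 2, 3, 4, 5, 7, 8, 11, 12, 14, 15, 19, 22}


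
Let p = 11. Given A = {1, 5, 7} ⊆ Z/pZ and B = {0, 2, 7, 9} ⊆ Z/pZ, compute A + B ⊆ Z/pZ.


Work in Z/11Z: reduce every sum a + b modulo 11.
Enumerate all 12 pairs:
a = 1: 1+0=1, 1+2=3, 1+7=8, 1+9=10
a = 5: 5+0=5, 5+2=7, 5+7=1, 5+9=3
a = 7: 7+0=7, 7+2=9, 7+7=3, 7+9=5
Distinct residues collected: {1, 3, 5, 7, 8, 9, 10}
|A + B| = 7 (out of 11 total residues).

A + B = {1, 3, 5, 7, 8, 9, 10}


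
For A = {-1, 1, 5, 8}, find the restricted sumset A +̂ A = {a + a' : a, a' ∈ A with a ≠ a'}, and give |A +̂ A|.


Restricted sumset: A +̂ A = {a + a' : a ∈ A, a' ∈ A, a ≠ a'}.
Equivalently, take A + A and drop any sum 2a that is achievable ONLY as a + a for a ∈ A (i.e. sums representable only with equal summands).
Enumerate pairs (a, a') with a < a' (symmetric, so each unordered pair gives one sum; this covers all a ≠ a'):
  -1 + 1 = 0
  -1 + 5 = 4
  -1 + 8 = 7
  1 + 5 = 6
  1 + 8 = 9
  5 + 8 = 13
Collected distinct sums: {0, 4, 6, 7, 9, 13}
|A +̂ A| = 6
(Reference bound: |A +̂ A| ≥ 2|A| - 3 for |A| ≥ 2, with |A| = 4 giving ≥ 5.)

|A +̂ A| = 6


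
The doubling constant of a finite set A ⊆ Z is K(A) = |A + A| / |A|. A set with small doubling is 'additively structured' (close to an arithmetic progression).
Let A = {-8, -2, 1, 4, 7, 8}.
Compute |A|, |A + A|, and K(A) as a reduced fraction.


|A| = 6.
Compute A + A by enumerating all 36 pairs.
A + A = {-16, -10, -7, -4, -1, 0, 2, 5, 6, 8, 9, 11, 12, 14, 15, 16}, so |A + A| = 16.
K = |A + A| / |A| = 16/6 = 8/3 ≈ 2.6667.
Reference: AP of size 6 gives K = 11/6 ≈ 1.8333; a fully generic set of size 6 gives K ≈ 3.5000.

|A| = 6, |A + A| = 16, K = 16/6 = 8/3.


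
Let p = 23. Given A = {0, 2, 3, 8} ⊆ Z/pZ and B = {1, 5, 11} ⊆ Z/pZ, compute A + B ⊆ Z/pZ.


Work in Z/23Z: reduce every sum a + b modulo 23.
Enumerate all 12 pairs:
a = 0: 0+1=1, 0+5=5, 0+11=11
a = 2: 2+1=3, 2+5=7, 2+11=13
a = 3: 3+1=4, 3+5=8, 3+11=14
a = 8: 8+1=9, 8+5=13, 8+11=19
Distinct residues collected: {1, 3, 4, 5, 7, 8, 9, 11, 13, 14, 19}
|A + B| = 11 (out of 23 total residues).

A + B = {1, 3, 4, 5, 7, 8, 9, 11, 13, 14, 19}


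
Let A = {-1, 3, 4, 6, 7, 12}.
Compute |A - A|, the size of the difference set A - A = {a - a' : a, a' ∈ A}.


A - A = {a - a' : a, a' ∈ A}; |A| = 6.
Bounds: 2|A|-1 ≤ |A - A| ≤ |A|² - |A| + 1, i.e. 11 ≤ |A - A| ≤ 31.
Note: 0 ∈ A - A always (from a - a). The set is symmetric: if d ∈ A - A then -d ∈ A - A.
Enumerate nonzero differences d = a - a' with a > a' (then include -d):
Positive differences: {1, 2, 3, 4, 5, 6, 7, 8, 9, 13}
Full difference set: {0} ∪ (positive diffs) ∪ (negative diffs).
|A - A| = 1 + 2·10 = 21 (matches direct enumeration: 21).

|A - A| = 21


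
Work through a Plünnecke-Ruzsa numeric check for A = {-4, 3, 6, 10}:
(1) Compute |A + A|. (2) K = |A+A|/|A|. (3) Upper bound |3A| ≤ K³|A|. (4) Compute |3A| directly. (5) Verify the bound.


|A| = 4.
Step 1: Compute A + A by enumerating all 16 pairs.
A + A = {-8, -1, 2, 6, 9, 12, 13, 16, 20}, so |A + A| = 9.
Step 2: Doubling constant K = |A + A|/|A| = 9/4 = 9/4 ≈ 2.2500.
Step 3: Plünnecke-Ruzsa gives |3A| ≤ K³·|A| = (2.2500)³ · 4 ≈ 45.5625.
Step 4: Compute 3A = A + A + A directly by enumerating all triples (a,b,c) ∈ A³; |3A| = 16.
Step 5: Check 16 ≤ 45.5625? Yes ✓.

K = 9/4, Plünnecke-Ruzsa bound K³|A| ≈ 45.5625, |3A| = 16, inequality holds.


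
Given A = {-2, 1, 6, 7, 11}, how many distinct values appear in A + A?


A + A = {a + a' : a, a' ∈ A}; |A| = 5.
General bounds: 2|A| - 1 ≤ |A + A| ≤ |A|(|A|+1)/2, i.e. 9 ≤ |A + A| ≤ 15.
Lower bound 2|A|-1 is attained iff A is an arithmetic progression.
Enumerate sums a + a' for a ≤ a' (symmetric, so this suffices):
a = -2: -2+-2=-4, -2+1=-1, -2+6=4, -2+7=5, -2+11=9
a = 1: 1+1=2, 1+6=7, 1+7=8, 1+11=12
a = 6: 6+6=12, 6+7=13, 6+11=17
a = 7: 7+7=14, 7+11=18
a = 11: 11+11=22
Distinct sums: {-4, -1, 2, 4, 5, 7, 8, 9, 12, 13, 14, 17, 18, 22}
|A + A| = 14

|A + A| = 14


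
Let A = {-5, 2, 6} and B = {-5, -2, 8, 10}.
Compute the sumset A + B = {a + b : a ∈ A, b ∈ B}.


A + B = {a + b : a ∈ A, b ∈ B}.
Enumerate all |A|·|B| = 3·4 = 12 pairs (a, b) and collect distinct sums.
a = -5: -5+-5=-10, -5+-2=-7, -5+8=3, -5+10=5
a = 2: 2+-5=-3, 2+-2=0, 2+8=10, 2+10=12
a = 6: 6+-5=1, 6+-2=4, 6+8=14, 6+10=16
Collecting distinct sums: A + B = {-10, -7, -3, 0, 1, 3, 4, 5, 10, 12, 14, 16}
|A + B| = 12

A + B = {-10, -7, -3, 0, 1, 3, 4, 5, 10, 12, 14, 16}


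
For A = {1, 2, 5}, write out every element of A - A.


A - A = {a - a' : a, a' ∈ A}.
Compute a - a' for each ordered pair (a, a'):
a = 1: 1-1=0, 1-2=-1, 1-5=-4
a = 2: 2-1=1, 2-2=0, 2-5=-3
a = 5: 5-1=4, 5-2=3, 5-5=0
Collecting distinct values (and noting 0 appears from a-a):
A - A = {-4, -3, -1, 0, 1, 3, 4}
|A - A| = 7

A - A = {-4, -3, -1, 0, 1, 3, 4}


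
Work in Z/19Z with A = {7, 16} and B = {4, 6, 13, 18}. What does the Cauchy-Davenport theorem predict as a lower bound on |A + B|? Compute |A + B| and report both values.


Cauchy-Davenport: |A + B| ≥ min(p, |A| + |B| - 1) for A, B nonempty in Z/pZ.
|A| = 2, |B| = 4, p = 19.
CD lower bound = min(19, 2 + 4 - 1) = min(19, 5) = 5.
Compute A + B mod 19 directly:
a = 7: 7+4=11, 7+6=13, 7+13=1, 7+18=6
a = 16: 16+4=1, 16+6=3, 16+13=10, 16+18=15
A + B = {1, 3, 6, 10, 11, 13, 15}, so |A + B| = 7.
Verify: 7 ≥ 5? Yes ✓.

CD lower bound = 5, actual |A + B| = 7.


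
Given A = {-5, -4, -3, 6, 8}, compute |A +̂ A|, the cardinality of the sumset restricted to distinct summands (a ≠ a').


Restricted sumset: A +̂ A = {a + a' : a ∈ A, a' ∈ A, a ≠ a'}.
Equivalently, take A + A and drop any sum 2a that is achievable ONLY as a + a for a ∈ A (i.e. sums representable only with equal summands).
Enumerate pairs (a, a') with a < a' (symmetric, so each unordered pair gives one sum; this covers all a ≠ a'):
  -5 + -4 = -9
  -5 + -3 = -8
  -5 + 6 = 1
  -5 + 8 = 3
  -4 + -3 = -7
  -4 + 6 = 2
  -4 + 8 = 4
  -3 + 6 = 3
  -3 + 8 = 5
  6 + 8 = 14
Collected distinct sums: {-9, -8, -7, 1, 2, 3, 4, 5, 14}
|A +̂ A| = 9
(Reference bound: |A +̂ A| ≥ 2|A| - 3 for |A| ≥ 2, with |A| = 5 giving ≥ 7.)

|A +̂ A| = 9
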